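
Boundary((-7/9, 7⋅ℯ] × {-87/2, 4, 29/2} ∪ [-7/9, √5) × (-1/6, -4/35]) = ({-7/9, √5} × [-1/6, -4/35]) ∪ ([-7/9, √5] × {-1/6, -4/35}) ∪ ([-7/9, 7⋅ℯ] × {-87/2, 4, 29/2})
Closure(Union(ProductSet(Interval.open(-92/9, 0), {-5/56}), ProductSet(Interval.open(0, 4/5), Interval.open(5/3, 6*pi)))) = Union(ProductSet({0, 4/5}, Interval(5/3, 6*pi)), ProductSet(Interval(-92/9, 0), {-5/56}), ProductSet(Interval(0, 4/5), {5/3, 6*pi}), ProductSet(Interval.open(0, 4/5), Interval.open(5/3, 6*pi)))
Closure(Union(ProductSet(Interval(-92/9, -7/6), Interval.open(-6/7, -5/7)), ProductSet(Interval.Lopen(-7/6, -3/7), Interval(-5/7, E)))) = Union(ProductSet(Interval(-92/9, -7/6), Interval(-6/7, -5/7)), ProductSet(Interval(-7/6, -3/7), Interval(-5/7, E)))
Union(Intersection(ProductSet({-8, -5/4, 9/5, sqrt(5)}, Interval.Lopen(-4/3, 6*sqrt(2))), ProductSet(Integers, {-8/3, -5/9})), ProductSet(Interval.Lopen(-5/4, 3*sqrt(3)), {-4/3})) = Union(ProductSet({-8}, {-5/9}), ProductSet(Interval.Lopen(-5/4, 3*sqrt(3)), {-4/3}))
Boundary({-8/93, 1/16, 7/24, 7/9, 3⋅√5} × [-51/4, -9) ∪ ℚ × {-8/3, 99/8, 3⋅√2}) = (ℝ × {-8/3, 99/8, 3⋅√2}) ∪ ({-8/93, 1/16, 7/24, 7/9, 3⋅√5} × [-51/4, -9])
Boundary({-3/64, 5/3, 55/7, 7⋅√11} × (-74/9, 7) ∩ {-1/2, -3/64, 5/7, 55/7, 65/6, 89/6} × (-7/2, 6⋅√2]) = {-3/64, 55/7} × [-7/2, 7]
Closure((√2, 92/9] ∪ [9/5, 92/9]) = [√2, 92/9]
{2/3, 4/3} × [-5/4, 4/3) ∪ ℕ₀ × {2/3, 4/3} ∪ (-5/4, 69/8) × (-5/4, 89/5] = (ℕ₀ × {2/3, 4/3}) ∪ ({2/3, 4/3} × [-5/4, 4/3)) ∪ ((-5/4, 69/8) × (-5/4, 89/5])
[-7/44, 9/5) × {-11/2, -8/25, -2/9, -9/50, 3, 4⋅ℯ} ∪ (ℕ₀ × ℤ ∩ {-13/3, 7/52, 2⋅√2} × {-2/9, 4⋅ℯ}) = [-7/44, 9/5) × {-11/2, -8/25, -2/9, -9/50, 3, 4⋅ℯ}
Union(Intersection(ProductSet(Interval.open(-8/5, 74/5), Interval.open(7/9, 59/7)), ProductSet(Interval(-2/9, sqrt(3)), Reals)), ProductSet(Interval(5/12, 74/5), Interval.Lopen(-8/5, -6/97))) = Union(ProductSet(Interval(-2/9, sqrt(3)), Interval.open(7/9, 59/7)), ProductSet(Interval(5/12, 74/5), Interval.Lopen(-8/5, -6/97)))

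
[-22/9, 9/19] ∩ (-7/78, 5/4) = (-7/78, 9/19]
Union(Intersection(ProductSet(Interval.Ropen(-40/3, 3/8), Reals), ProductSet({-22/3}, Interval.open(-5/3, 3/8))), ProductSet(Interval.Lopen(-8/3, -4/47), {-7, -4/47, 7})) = Union(ProductSet({-22/3}, Interval.open(-5/3, 3/8)), ProductSet(Interval.Lopen(-8/3, -4/47), {-7, -4/47, 7}))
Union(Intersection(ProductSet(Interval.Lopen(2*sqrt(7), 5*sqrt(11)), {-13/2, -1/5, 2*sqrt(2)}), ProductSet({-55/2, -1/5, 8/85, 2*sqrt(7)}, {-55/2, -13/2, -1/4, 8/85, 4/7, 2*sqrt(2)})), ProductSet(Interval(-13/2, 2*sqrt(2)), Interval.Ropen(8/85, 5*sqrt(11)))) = ProductSet(Interval(-13/2, 2*sqrt(2)), Interval.Ropen(8/85, 5*sqrt(11)))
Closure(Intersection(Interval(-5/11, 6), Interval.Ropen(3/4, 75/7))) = Interval(3/4, 6)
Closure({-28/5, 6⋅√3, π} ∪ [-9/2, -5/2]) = {-28/5, 6⋅√3, π} ∪ [-9/2, -5/2]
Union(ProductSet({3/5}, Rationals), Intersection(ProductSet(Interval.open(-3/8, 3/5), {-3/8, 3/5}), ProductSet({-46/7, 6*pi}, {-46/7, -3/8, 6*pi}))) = ProductSet({3/5}, Rationals)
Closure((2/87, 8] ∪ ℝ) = (-∞, ∞)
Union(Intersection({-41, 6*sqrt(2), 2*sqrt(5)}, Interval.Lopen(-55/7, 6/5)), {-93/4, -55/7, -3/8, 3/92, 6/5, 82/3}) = {-93/4, -55/7, -3/8, 3/92, 6/5, 82/3}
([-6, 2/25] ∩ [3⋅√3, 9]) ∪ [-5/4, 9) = [-5/4, 9)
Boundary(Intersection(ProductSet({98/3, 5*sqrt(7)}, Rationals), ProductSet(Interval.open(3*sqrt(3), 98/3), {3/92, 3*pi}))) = ProductSet({5*sqrt(7)}, {3/92})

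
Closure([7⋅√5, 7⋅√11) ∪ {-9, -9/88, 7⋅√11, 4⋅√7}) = {-9, -9/88, 4⋅√7} ∪ [7⋅√5, 7⋅√11]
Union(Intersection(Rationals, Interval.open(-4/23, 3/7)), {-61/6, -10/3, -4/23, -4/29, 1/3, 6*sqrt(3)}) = Union({-61/6, -10/3, -4/23, 6*sqrt(3)}, Intersection(Interval.open(-4/23, 3/7), Rationals))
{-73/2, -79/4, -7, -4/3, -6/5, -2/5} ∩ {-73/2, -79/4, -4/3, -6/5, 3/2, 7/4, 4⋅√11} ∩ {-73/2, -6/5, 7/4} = {-73/2, -6/5}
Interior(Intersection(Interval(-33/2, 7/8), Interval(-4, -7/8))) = Interval.open(-4, -7/8)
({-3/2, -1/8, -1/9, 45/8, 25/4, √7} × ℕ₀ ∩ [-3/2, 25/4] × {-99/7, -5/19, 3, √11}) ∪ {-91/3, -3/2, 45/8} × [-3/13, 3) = ({-91/3, -3/2, 45/8} × [-3/13, 3)) ∪ ({-3/2, -1/8, -1/9, 45/8, 25/4, √7} × {3})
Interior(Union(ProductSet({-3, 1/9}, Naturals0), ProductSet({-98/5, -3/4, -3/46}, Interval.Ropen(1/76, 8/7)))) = EmptySet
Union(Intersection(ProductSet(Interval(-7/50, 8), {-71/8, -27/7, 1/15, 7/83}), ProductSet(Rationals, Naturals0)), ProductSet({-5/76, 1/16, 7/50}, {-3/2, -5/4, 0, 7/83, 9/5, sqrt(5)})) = ProductSet({-5/76, 1/16, 7/50}, {-3/2, -5/4, 0, 7/83, 9/5, sqrt(5)})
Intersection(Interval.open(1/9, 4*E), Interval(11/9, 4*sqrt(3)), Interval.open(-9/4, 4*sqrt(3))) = Interval.Ropen(11/9, 4*sqrt(3))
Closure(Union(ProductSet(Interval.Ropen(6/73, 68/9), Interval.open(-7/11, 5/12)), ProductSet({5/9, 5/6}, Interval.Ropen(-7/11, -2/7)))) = Union(ProductSet({6/73, 68/9}, Interval(-7/11, 5/12)), ProductSet({5/9, 5/6}, Interval.Ropen(-7/11, -2/7)), ProductSet(Interval(6/73, 68/9), {-7/11, 5/12}), ProductSet(Interval.Ropen(6/73, 68/9), Interval.open(-7/11, 5/12)))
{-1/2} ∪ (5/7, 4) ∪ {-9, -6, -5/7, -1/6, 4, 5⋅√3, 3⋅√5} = {-9, -6, -5/7, -1/2, -1/6, 5⋅√3, 3⋅√5} ∪ (5/7, 4]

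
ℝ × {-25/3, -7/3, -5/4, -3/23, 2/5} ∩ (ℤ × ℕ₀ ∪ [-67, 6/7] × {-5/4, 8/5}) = [-67, 6/7] × {-5/4}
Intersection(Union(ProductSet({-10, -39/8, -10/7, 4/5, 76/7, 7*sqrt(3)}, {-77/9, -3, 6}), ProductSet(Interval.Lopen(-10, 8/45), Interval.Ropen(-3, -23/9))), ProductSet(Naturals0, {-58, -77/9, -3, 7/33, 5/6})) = ProductSet(Range(0, 1, 1), {-3})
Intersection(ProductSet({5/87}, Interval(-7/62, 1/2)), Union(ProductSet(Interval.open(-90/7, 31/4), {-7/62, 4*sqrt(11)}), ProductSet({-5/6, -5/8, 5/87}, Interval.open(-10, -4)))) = ProductSet({5/87}, {-7/62})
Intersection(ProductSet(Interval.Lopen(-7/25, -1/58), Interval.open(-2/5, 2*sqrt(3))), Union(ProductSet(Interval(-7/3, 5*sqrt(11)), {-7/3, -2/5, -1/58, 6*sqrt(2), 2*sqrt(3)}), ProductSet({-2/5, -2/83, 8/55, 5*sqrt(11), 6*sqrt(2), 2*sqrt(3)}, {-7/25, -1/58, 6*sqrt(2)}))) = Union(ProductSet({-2/83}, {-7/25, -1/58}), ProductSet(Interval.Lopen(-7/25, -1/58), {-1/58}))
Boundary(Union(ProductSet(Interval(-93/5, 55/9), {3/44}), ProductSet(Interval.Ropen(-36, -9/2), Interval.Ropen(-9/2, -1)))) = Union(ProductSet({-36, -9/2}, Interval(-9/2, -1)), ProductSet(Interval(-36, -9/2), {-9/2, -1}), ProductSet(Interval(-93/5, 55/9), {3/44}))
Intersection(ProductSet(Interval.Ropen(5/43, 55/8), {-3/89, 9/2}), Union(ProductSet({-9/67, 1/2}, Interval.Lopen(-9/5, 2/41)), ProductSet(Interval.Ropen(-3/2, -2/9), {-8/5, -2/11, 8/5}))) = ProductSet({1/2}, {-3/89})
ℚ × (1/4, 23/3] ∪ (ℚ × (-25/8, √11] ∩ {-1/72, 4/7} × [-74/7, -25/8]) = ℚ × (1/4, 23/3]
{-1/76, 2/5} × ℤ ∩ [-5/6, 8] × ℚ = {-1/76, 2/5} × ℤ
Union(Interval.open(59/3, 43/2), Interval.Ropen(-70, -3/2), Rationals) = Union(Interval(-70, -3/2), Interval(59/3, 43/2), Rationals)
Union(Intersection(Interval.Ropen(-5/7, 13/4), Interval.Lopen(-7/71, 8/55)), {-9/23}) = Union({-9/23}, Interval.Lopen(-7/71, 8/55))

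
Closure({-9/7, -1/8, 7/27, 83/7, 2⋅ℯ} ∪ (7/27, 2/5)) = {-9/7, -1/8, 83/7, 2⋅ℯ} ∪ [7/27, 2/5]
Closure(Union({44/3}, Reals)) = Reals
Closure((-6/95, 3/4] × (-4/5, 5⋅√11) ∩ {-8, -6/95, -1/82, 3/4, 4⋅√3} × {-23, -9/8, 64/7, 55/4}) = {-1/82, 3/4} × {64/7, 55/4}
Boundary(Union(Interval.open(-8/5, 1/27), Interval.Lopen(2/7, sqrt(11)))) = {-8/5, 1/27, 2/7, sqrt(11)}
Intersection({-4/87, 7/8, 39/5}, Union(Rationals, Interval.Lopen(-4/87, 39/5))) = {-4/87, 7/8, 39/5}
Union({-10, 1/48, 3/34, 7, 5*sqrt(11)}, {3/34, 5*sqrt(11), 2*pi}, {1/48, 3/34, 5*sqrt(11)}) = {-10, 1/48, 3/34, 7, 5*sqrt(11), 2*pi}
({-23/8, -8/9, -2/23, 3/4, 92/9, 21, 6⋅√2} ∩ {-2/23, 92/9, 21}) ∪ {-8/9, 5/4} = {-8/9, -2/23, 5/4, 92/9, 21}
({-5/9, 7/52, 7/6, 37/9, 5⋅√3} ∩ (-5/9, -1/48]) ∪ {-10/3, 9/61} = {-10/3, 9/61}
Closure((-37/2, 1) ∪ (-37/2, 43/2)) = [-37/2, 43/2]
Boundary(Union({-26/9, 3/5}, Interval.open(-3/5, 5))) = {-26/9, -3/5, 5}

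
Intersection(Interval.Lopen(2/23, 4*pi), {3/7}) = {3/7}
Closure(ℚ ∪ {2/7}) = ℝ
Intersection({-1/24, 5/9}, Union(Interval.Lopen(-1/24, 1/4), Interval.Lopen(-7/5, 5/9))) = {-1/24, 5/9}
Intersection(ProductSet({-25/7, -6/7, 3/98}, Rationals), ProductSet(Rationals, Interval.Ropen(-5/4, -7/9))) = ProductSet({-25/7, -6/7, 3/98}, Intersection(Interval.Ropen(-5/4, -7/9), Rationals))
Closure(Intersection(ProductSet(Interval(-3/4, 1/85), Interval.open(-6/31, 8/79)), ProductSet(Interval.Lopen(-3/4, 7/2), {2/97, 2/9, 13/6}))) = ProductSet(Interval(-3/4, 1/85), {2/97})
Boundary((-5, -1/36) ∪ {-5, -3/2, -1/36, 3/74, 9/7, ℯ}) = {-5, -1/36, 3/74, 9/7, ℯ}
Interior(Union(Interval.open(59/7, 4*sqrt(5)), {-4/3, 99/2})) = Interval.open(59/7, 4*sqrt(5))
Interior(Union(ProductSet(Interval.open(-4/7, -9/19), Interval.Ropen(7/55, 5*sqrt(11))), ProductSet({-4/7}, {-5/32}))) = ProductSet(Interval.open(-4/7, -9/19), Interval.open(7/55, 5*sqrt(11)))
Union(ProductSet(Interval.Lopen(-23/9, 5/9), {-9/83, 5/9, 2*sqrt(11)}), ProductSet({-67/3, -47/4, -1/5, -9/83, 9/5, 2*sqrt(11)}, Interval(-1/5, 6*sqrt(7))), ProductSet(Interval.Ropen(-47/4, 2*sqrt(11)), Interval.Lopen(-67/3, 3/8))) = Union(ProductSet({-67/3, -47/4, -1/5, -9/83, 9/5, 2*sqrt(11)}, Interval(-1/5, 6*sqrt(7))), ProductSet(Interval.Ropen(-47/4, 2*sqrt(11)), Interval.Lopen(-67/3, 3/8)), ProductSet(Interval.Lopen(-23/9, 5/9), {-9/83, 5/9, 2*sqrt(11)}))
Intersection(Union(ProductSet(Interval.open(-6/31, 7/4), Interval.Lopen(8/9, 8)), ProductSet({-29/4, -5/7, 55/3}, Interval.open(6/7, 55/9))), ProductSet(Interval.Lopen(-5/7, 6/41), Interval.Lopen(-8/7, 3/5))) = EmptySet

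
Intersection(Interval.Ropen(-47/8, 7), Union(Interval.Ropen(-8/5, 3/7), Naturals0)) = Union(Interval.Ropen(-8/5, 3/7), Range(0, 7, 1))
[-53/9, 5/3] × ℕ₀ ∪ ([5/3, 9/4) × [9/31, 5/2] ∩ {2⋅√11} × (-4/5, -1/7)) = [-53/9, 5/3] × ℕ₀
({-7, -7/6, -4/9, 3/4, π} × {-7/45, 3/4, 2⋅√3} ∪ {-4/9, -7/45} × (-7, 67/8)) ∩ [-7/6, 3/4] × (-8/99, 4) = ({-4/9, -7/45} × (-8/99, 4)) ∪ ({-7/6, -4/9, 3/4} × {3/4, 2⋅√3})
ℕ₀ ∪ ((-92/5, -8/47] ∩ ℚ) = ℕ₀ ∪ (ℚ ∩ (-92/5, -8/47])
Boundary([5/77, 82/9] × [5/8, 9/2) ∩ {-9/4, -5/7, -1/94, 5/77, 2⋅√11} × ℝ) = {5/77, 2⋅√11} × [5/8, 9/2]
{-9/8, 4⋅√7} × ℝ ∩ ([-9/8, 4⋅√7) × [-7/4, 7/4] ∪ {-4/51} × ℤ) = {-9/8} × [-7/4, 7/4]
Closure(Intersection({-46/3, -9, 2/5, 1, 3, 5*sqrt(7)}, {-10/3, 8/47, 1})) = {1}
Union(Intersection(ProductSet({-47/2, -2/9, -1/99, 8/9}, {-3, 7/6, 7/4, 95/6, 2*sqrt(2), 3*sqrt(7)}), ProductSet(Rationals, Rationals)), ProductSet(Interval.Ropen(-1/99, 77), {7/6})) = Union(ProductSet({-47/2, -2/9, -1/99, 8/9}, {-3, 7/6, 7/4, 95/6}), ProductSet(Interval.Ropen(-1/99, 77), {7/6}))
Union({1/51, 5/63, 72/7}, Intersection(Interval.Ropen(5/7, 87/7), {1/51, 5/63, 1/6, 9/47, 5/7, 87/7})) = {1/51, 5/63, 5/7, 72/7}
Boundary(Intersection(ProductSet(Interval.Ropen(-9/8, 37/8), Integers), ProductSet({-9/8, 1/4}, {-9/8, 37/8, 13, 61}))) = ProductSet({-9/8, 1/4}, {13, 61})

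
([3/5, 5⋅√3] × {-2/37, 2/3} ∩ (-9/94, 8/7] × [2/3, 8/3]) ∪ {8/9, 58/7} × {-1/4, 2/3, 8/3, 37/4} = ([3/5, 8/7] × {2/3}) ∪ ({8/9, 58/7} × {-1/4, 2/3, 8/3, 37/4})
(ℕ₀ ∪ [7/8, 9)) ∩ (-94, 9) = {0, 1, …, 8} ∪ [7/8, 9)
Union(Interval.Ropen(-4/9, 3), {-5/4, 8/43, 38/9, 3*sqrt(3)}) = Union({-5/4, 38/9, 3*sqrt(3)}, Interval.Ropen(-4/9, 3))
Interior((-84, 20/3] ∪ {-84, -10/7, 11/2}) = (-84, 20/3)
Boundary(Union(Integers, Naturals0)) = Integers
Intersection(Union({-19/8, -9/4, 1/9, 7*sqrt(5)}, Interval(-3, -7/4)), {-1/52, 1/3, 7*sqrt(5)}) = {7*sqrt(5)}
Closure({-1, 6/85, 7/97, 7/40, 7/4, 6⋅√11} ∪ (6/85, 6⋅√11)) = {-1} ∪ [6/85, 6⋅√11]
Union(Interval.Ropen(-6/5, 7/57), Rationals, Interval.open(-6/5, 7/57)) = Union(Interval(-6/5, 7/57), Rationals)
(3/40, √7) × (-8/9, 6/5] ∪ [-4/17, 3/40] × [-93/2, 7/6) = ([-4/17, 3/40] × [-93/2, 7/6)) ∪ ((3/40, √7) × (-8/9, 6/5])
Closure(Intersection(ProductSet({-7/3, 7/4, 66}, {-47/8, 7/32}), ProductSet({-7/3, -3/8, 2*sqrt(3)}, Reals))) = ProductSet({-7/3}, {-47/8, 7/32})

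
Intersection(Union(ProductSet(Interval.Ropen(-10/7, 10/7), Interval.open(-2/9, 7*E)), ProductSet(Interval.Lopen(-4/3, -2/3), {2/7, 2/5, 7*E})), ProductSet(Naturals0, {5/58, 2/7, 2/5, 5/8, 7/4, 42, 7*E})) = ProductSet(Range(0, 2, 1), {5/58, 2/7, 2/5, 5/8, 7/4})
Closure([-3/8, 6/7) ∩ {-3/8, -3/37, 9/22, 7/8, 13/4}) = {-3/8, -3/37, 9/22}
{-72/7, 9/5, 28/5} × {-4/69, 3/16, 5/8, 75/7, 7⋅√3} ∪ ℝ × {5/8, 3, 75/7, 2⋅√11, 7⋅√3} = ({-72/7, 9/5, 28/5} × {-4/69, 3/16, 5/8, 75/7, 7⋅√3}) ∪ (ℝ × {5/8, 3, 75/7, 2⋅√11, 7⋅√3})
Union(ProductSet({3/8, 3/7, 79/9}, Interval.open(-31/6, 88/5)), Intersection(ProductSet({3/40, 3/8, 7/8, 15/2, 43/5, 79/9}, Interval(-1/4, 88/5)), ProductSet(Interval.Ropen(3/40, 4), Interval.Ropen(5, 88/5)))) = Union(ProductSet({3/40, 3/8, 7/8}, Interval.Ropen(5, 88/5)), ProductSet({3/8, 3/7, 79/9}, Interval.open(-31/6, 88/5)))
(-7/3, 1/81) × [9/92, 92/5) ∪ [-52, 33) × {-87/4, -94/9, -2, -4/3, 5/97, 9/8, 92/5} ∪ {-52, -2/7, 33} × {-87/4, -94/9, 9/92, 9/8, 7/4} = ({-52, -2/7, 33} × {-87/4, -94/9, 9/92, 9/8, 7/4}) ∪ ((-7/3, 1/81) × [9/92, 92/5)) ∪ ([-52, 33) × {-87/4, -94/9, -2, -4/3, 5/97, 9/8, 92/5})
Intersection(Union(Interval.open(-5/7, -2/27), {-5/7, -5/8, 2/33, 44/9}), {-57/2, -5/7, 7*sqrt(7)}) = {-5/7}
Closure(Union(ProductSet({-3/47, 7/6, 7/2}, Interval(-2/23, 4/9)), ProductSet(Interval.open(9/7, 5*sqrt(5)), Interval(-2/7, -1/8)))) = Union(ProductSet({-3/47, 7/6, 7/2}, Interval(-2/23, 4/9)), ProductSet(Interval(9/7, 5*sqrt(5)), Interval(-2/7, -1/8)))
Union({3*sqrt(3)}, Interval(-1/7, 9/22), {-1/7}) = Union({3*sqrt(3)}, Interval(-1/7, 9/22))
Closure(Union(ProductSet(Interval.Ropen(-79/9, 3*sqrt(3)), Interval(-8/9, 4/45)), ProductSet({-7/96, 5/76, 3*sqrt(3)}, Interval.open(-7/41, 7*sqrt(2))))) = Union(ProductSet({3*sqrt(3)}, Interval(-7/41, 7*sqrt(2))), ProductSet({-7/96, 5/76, 3*sqrt(3)}, Interval.Lopen(-7/41, 7*sqrt(2))), ProductSet(Interval(-79/9, 3*sqrt(3)), Interval(-8/9, 4/45)))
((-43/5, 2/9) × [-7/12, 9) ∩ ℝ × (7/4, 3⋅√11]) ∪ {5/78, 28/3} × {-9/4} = ({5/78, 28/3} × {-9/4}) ∪ ((-43/5, 2/9) × (7/4, 9))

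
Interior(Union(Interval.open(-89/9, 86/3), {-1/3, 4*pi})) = Interval.open(-89/9, 86/3)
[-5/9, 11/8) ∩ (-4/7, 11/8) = [-5/9, 11/8)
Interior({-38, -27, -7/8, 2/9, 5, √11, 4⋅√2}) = ∅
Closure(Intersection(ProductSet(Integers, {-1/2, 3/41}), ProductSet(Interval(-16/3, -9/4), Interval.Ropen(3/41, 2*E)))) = ProductSet(Range(-5, -2, 1), {3/41})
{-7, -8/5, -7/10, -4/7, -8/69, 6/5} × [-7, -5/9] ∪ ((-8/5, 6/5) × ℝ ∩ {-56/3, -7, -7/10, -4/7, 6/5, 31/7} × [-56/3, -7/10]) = ({-7/10, -4/7} × [-56/3, -7/10]) ∪ ({-7, -8/5, -7/10, -4/7, -8/69, 6/5} × [-7, -5/9])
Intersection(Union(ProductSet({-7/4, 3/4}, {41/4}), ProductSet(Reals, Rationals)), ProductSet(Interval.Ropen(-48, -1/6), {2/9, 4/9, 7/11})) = ProductSet(Interval.Ropen(-48, -1/6), {2/9, 4/9, 7/11})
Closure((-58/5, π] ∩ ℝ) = [-58/5, π]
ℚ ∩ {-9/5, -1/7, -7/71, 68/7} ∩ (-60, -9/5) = ∅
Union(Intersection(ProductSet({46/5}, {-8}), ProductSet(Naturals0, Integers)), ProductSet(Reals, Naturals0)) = ProductSet(Reals, Naturals0)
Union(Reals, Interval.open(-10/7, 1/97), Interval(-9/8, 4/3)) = Interval(-oo, oo)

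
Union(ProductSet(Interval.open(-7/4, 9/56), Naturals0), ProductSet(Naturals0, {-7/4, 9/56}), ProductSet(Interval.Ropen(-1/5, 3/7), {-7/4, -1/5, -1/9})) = Union(ProductSet(Interval.open(-7/4, 9/56), Naturals0), ProductSet(Interval.Ropen(-1/5, 3/7), {-7/4, -1/5, -1/9}), ProductSet(Naturals0, {-7/4, 9/56}))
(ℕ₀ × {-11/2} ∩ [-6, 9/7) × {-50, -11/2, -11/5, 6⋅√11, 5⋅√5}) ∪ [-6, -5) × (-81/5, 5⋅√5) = ({0, 1} × {-11/2}) ∪ ([-6, -5) × (-81/5, 5⋅√5))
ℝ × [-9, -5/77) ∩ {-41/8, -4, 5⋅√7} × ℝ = {-41/8, -4, 5⋅√7} × [-9, -5/77)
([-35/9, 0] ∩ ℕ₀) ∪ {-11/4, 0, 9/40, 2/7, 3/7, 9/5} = {-11/4, 9/40, 2/7, 3/7, 9/5} ∪ {0}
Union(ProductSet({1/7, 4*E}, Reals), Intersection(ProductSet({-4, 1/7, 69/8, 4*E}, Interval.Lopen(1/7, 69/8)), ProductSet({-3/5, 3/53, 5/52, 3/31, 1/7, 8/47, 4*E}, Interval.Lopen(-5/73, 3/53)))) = ProductSet({1/7, 4*E}, Reals)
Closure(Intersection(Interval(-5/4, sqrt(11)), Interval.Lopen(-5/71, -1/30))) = Interval(-5/71, -1/30)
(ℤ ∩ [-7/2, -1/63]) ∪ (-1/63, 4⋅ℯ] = {-3, -2, -1} ∪ (-1/63, 4⋅ℯ]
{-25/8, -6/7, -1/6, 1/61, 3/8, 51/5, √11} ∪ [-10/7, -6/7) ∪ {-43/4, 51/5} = {-43/4, -25/8, -1/6, 1/61, 3/8, 51/5, √11} ∪ [-10/7, -6/7]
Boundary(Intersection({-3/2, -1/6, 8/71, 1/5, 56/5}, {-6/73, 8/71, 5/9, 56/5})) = {8/71, 56/5}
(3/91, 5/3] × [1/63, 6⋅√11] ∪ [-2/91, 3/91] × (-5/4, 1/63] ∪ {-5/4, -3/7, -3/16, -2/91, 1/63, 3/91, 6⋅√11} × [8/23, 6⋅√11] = ([-2/91, 3/91] × (-5/4, 1/63]) ∪ ((3/91, 5/3] × [1/63, 6⋅√11]) ∪ ({-5/4, -3/7, -3/16, -2/91, 1/63, 3/91, 6⋅√11} × [8/23, 6⋅√11])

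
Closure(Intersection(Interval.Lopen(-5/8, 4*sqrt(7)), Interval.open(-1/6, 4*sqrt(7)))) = Interval(-1/6, 4*sqrt(7))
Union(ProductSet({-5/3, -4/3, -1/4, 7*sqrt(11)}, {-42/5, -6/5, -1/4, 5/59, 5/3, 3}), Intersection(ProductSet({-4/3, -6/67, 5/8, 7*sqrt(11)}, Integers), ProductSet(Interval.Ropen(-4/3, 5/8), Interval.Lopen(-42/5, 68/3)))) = Union(ProductSet({-4/3, -6/67}, Range(-8, 23, 1)), ProductSet({-5/3, -4/3, -1/4, 7*sqrt(11)}, {-42/5, -6/5, -1/4, 5/59, 5/3, 3}))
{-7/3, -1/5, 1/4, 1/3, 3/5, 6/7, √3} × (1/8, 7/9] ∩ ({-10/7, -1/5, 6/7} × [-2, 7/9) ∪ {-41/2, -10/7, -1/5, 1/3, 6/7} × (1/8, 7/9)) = {-1/5, 1/3, 6/7} × (1/8, 7/9)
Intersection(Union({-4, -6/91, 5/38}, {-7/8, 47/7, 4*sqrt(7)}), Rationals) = {-4, -7/8, -6/91, 5/38, 47/7}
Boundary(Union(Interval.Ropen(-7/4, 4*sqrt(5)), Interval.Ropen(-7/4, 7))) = {-7/4, 4*sqrt(5)}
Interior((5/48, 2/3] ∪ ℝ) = (-∞, ∞)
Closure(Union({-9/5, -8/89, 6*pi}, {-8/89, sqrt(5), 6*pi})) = {-9/5, -8/89, sqrt(5), 6*pi}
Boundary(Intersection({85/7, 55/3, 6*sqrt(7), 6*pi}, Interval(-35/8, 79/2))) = {85/7, 55/3, 6*sqrt(7), 6*pi}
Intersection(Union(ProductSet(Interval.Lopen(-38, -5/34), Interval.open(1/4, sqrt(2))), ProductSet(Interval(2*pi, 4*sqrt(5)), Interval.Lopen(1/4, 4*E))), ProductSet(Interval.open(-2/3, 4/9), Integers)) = ProductSet(Interval.Lopen(-2/3, -5/34), Range(1, 2, 1))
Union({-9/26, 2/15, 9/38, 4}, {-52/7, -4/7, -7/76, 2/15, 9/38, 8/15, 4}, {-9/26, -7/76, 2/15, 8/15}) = {-52/7, -4/7, -9/26, -7/76, 2/15, 9/38, 8/15, 4}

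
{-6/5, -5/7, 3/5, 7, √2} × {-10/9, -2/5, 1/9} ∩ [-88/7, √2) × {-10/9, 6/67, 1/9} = {-6/5, -5/7, 3/5} × {-10/9, 1/9}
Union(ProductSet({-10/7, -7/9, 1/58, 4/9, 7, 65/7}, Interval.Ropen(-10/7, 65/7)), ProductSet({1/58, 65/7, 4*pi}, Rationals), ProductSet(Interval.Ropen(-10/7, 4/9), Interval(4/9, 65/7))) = Union(ProductSet({1/58, 65/7, 4*pi}, Rationals), ProductSet({-10/7, -7/9, 1/58, 4/9, 7, 65/7}, Interval.Ropen(-10/7, 65/7)), ProductSet(Interval.Ropen(-10/7, 4/9), Interval(4/9, 65/7)))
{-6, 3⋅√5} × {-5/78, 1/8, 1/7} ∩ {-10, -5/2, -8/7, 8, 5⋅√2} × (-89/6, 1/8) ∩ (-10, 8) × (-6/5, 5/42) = ∅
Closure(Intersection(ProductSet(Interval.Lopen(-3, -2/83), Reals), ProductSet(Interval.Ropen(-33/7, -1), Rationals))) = ProductSet(Interval(-3, -1), Reals)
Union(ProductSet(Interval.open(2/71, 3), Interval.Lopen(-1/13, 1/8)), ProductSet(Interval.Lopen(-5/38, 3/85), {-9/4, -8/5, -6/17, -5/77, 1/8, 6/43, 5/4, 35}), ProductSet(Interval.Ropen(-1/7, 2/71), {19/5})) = Union(ProductSet(Interval.Ropen(-1/7, 2/71), {19/5}), ProductSet(Interval.Lopen(-5/38, 3/85), {-9/4, -8/5, -6/17, -5/77, 1/8, 6/43, 5/4, 35}), ProductSet(Interval.open(2/71, 3), Interval.Lopen(-1/13, 1/8)))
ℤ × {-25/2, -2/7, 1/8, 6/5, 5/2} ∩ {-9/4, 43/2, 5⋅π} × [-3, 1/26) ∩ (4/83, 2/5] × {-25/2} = ∅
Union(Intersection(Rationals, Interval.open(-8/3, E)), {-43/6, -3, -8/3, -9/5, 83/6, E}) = Union({-43/6, -3, -8/3, 83/6, E}, Intersection(Interval.open(-8/3, E), Rationals))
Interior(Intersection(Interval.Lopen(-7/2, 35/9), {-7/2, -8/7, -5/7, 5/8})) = EmptySet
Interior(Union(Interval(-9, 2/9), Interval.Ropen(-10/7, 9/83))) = Interval.open(-9, 2/9)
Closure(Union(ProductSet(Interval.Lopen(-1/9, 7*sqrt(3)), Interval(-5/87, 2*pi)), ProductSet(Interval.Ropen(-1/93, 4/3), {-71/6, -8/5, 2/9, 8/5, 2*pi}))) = Union(ProductSet(Interval(-1/9, 7*sqrt(3)), Interval(-5/87, 2*pi)), ProductSet(Interval(-1/93, 4/3), {-71/6, -8/5, 2*pi}), ProductSet(Interval.Ropen(-1/93, 4/3), {-71/6, -8/5, 2/9, 8/5, 2*pi}))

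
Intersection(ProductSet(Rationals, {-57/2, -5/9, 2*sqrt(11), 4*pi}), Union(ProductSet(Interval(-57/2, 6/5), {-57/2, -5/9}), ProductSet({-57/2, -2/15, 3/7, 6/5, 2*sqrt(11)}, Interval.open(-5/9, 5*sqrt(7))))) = Union(ProductSet({-57/2, -2/15, 3/7, 6/5}, {2*sqrt(11), 4*pi}), ProductSet(Intersection(Interval(-57/2, 6/5), Rationals), {-57/2, -5/9}))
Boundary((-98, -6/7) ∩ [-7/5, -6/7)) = {-7/5, -6/7}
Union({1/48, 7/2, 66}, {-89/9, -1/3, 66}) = {-89/9, -1/3, 1/48, 7/2, 66}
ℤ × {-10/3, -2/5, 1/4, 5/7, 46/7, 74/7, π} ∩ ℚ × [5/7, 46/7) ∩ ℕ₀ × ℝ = ℕ₀ × {5/7, π}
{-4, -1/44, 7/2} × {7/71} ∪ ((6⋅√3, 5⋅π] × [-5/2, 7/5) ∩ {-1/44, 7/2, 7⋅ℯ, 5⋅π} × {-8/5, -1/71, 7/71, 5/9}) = ({-4, -1/44, 7/2} × {7/71}) ∪ ({5⋅π} × {-8/5, -1/71, 7/71, 5/9})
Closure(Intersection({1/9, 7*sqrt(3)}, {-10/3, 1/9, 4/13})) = {1/9}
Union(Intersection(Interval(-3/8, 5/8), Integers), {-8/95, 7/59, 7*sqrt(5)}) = Union({-8/95, 7/59, 7*sqrt(5)}, Range(0, 1, 1))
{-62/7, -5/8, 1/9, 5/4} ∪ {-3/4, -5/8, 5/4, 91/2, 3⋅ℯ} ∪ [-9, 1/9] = [-9, 1/9] ∪ {5/4, 91/2, 3⋅ℯ}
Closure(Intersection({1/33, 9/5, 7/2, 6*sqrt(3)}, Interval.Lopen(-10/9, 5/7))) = {1/33}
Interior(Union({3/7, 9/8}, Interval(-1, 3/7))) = Interval.open(-1, 3/7)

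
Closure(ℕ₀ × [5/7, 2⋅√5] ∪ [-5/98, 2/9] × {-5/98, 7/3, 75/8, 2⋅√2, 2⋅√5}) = (ℕ₀ × [5/7, 2⋅√5]) ∪ ([-5/98, 2/9] × {-5/98, 7/3, 75/8, 2⋅√2, 2⋅√5})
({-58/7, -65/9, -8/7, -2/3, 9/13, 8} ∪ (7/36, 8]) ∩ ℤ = {1, 2, …, 8}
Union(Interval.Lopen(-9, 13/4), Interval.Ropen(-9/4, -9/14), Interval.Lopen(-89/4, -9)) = Interval.Lopen(-89/4, 13/4)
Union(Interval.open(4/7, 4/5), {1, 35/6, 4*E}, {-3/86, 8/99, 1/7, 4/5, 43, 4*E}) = Union({-3/86, 8/99, 1/7, 1, 35/6, 43, 4*E}, Interval.Lopen(4/7, 4/5))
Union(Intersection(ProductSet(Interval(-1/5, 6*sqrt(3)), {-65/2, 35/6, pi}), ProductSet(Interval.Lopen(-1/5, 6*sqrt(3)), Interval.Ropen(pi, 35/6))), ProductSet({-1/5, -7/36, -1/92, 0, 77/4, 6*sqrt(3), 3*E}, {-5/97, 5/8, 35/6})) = Union(ProductSet({-1/5, -7/36, -1/92, 0, 77/4, 6*sqrt(3), 3*E}, {-5/97, 5/8, 35/6}), ProductSet(Interval.Lopen(-1/5, 6*sqrt(3)), {pi}))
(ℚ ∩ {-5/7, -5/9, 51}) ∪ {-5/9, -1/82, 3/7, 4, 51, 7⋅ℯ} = {-5/7, -5/9, -1/82, 3/7, 4, 51, 7⋅ℯ}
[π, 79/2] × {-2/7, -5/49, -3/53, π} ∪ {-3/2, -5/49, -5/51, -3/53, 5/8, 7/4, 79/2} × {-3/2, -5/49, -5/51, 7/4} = ([π, 79/2] × {-2/7, -5/49, -3/53, π}) ∪ ({-3/2, -5/49, -5/51, -3/53, 5/8, 7/4, 79/2} × {-3/2, -5/49, -5/51, 7/4})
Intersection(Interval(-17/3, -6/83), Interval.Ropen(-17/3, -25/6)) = Interval.Ropen(-17/3, -25/6)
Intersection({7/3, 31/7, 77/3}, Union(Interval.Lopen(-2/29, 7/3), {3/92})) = {7/3}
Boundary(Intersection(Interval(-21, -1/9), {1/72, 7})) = EmptySet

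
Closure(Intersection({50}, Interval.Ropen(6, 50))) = EmptySet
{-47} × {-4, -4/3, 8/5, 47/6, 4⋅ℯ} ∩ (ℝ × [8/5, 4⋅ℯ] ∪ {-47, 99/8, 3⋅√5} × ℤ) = {-47} × {-4, 8/5, 47/6, 4⋅ℯ}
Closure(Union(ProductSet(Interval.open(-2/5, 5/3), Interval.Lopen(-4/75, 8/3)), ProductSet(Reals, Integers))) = Union(ProductSet({-2/5, 5/3}, Interval(-4/75, 8/3)), ProductSet(Interval(-oo, oo), Integers), ProductSet(Interval(-2/5, 5/3), {-4/75, 8/3}), ProductSet(Interval.open(-2/5, 5/3), Interval.Lopen(-4/75, 8/3)))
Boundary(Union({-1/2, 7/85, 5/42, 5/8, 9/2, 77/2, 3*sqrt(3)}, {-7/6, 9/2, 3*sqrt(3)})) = {-7/6, -1/2, 7/85, 5/42, 5/8, 9/2, 77/2, 3*sqrt(3)}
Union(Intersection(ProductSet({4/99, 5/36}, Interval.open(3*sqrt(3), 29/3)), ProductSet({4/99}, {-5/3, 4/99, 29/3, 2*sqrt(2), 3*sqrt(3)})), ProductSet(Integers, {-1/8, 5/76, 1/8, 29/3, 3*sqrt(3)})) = ProductSet(Integers, {-1/8, 5/76, 1/8, 29/3, 3*sqrt(3)})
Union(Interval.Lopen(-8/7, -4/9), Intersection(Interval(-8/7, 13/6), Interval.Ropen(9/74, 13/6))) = Union(Interval.Lopen(-8/7, -4/9), Interval.Ropen(9/74, 13/6))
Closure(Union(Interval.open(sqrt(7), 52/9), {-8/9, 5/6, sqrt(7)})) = Union({-8/9, 5/6}, Interval(sqrt(7), 52/9))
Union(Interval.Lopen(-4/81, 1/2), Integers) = Union(Integers, Interval.Lopen(-4/81, 1/2))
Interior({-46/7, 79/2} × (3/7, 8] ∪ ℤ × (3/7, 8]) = ∅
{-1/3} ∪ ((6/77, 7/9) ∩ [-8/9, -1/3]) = {-1/3}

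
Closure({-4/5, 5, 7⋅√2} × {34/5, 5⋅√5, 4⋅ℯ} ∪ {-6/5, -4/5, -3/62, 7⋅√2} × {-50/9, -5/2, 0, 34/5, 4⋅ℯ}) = ({-6/5, -4/5, -3/62, 7⋅√2} × {-50/9, -5/2, 0, 34/5, 4⋅ℯ}) ∪ ({-4/5, 5, 7⋅√2} × {34/5, 5⋅√5, 4⋅ℯ})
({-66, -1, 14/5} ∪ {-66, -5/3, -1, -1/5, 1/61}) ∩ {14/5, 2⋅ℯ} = {14/5}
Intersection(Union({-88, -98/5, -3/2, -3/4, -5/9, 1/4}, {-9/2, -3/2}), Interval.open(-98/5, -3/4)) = {-9/2, -3/2}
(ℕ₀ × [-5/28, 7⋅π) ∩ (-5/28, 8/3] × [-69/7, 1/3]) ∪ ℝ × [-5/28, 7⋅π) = ℝ × [-5/28, 7⋅π)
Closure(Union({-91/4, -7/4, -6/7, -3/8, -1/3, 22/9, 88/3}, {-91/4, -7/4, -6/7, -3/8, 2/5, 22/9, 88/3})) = {-91/4, -7/4, -6/7, -3/8, -1/3, 2/5, 22/9, 88/3}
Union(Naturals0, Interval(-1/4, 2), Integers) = Union(Integers, Interval(-1/4, 2))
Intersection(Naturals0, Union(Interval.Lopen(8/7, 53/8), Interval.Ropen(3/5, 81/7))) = Range(1, 12, 1)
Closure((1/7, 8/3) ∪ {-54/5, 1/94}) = {-54/5, 1/94} ∪ [1/7, 8/3]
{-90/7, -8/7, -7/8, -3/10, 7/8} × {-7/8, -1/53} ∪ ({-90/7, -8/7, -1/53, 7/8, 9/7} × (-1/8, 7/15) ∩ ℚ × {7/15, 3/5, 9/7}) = {-90/7, -8/7, -7/8, -3/10, 7/8} × {-7/8, -1/53}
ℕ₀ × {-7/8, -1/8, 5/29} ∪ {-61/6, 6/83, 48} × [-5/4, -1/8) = (ℕ₀ × {-7/8, -1/8, 5/29}) ∪ ({-61/6, 6/83, 48} × [-5/4, -1/8))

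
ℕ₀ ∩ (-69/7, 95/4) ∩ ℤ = {0, 1, …, 23}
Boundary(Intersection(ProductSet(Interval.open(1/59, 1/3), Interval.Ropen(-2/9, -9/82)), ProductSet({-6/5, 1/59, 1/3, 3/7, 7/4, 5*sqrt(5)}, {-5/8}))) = EmptySet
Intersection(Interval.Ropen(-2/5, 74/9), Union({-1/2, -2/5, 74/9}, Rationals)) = Intersection(Interval.Ropen(-2/5, 74/9), Rationals)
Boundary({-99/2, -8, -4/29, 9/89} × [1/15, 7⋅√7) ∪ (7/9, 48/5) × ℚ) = ([7/9, 48/5] × ℝ) ∪ ({-99/2, -8, -4/29, 9/89} × [1/15, 7⋅√7])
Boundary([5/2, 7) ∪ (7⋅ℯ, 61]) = {5/2, 7, 61, 7⋅ℯ}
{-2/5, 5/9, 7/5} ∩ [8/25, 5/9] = {5/9}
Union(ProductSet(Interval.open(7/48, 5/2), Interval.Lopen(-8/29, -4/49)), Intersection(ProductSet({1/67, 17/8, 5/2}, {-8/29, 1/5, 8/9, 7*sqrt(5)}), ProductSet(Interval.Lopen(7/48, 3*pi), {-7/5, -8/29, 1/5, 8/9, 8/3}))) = Union(ProductSet({17/8, 5/2}, {-8/29, 1/5, 8/9}), ProductSet(Interval.open(7/48, 5/2), Interval.Lopen(-8/29, -4/49)))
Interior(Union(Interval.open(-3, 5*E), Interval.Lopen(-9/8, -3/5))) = Interval.open(-3, 5*E)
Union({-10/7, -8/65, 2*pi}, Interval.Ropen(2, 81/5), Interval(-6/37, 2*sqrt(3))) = Union({-10/7}, Interval.Ropen(-6/37, 81/5))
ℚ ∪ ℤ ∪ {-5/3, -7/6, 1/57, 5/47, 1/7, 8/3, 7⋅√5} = ℚ ∪ {7⋅√5}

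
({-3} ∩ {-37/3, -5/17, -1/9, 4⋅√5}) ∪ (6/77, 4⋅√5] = (6/77, 4⋅√5]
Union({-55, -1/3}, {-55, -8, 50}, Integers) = Union({-1/3}, Integers)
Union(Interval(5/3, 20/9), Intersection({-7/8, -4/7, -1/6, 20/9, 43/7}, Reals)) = Union({-7/8, -4/7, -1/6, 43/7}, Interval(5/3, 20/9))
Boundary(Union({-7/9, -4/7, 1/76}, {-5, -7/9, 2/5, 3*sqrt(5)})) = {-5, -7/9, -4/7, 1/76, 2/5, 3*sqrt(5)}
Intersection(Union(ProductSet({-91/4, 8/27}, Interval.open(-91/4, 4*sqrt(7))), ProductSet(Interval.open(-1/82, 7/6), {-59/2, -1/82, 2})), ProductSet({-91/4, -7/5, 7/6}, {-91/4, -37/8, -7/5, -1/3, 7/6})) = ProductSet({-91/4}, {-37/8, -7/5, -1/3, 7/6})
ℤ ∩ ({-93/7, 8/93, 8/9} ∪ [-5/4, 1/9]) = {-1, 0}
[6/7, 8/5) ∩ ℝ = [6/7, 8/5)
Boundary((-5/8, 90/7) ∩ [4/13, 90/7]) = {4/13, 90/7}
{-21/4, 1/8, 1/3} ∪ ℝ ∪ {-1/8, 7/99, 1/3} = ℝ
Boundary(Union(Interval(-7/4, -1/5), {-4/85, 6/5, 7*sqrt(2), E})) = {-7/4, -1/5, -4/85, 6/5, 7*sqrt(2), E}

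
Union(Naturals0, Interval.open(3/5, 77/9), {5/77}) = Union({5/77}, Interval.open(3/5, 77/9), Naturals0)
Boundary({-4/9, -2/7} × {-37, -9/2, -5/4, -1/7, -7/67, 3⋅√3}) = {-4/9, -2/7} × {-37, -9/2, -5/4, -1/7, -7/67, 3⋅√3}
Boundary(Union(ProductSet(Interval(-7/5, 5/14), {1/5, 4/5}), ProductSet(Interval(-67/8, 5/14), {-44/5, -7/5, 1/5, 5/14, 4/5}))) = ProductSet(Interval(-67/8, 5/14), {-44/5, -7/5, 1/5, 5/14, 4/5})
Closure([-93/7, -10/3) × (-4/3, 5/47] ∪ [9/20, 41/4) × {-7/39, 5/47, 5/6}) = ({-93/7, -10/3} × [-4/3, 5/47]) ∪ ([-93/7, -10/3] × {-4/3, 5/47}) ∪ ([9/20, 41/4] × {-7/39, 5/47, 5/6}) ∪ ([-93/7, -10/3) × (-4/3, 5/47])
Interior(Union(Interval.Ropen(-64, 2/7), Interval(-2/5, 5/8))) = Interval.open(-64, 5/8)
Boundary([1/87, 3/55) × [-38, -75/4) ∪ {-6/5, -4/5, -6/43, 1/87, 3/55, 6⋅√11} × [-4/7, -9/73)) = ({1/87, 3/55} × [-38, -75/4]) ∪ ([1/87, 3/55] × {-38, -75/4}) ∪ ({-6/5, -4/5, -6/43, 1/87, 3/55, 6⋅√11} × [-4/7, -9/73])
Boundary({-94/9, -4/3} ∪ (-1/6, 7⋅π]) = {-94/9, -4/3, -1/6, 7⋅π}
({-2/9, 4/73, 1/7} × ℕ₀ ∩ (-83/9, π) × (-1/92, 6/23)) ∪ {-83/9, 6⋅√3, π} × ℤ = ({-2/9, 4/73, 1/7} × {0}) ∪ ({-83/9, 6⋅√3, π} × ℤ)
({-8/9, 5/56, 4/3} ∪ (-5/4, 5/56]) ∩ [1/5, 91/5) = {4/3}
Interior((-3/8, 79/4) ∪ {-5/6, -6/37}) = (-3/8, 79/4)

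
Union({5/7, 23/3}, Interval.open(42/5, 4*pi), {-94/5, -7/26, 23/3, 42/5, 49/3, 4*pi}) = Union({-94/5, -7/26, 5/7, 23/3, 49/3}, Interval(42/5, 4*pi))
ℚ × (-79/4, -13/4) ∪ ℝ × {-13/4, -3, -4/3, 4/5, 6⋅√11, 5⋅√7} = (ℚ × (-79/4, -13/4)) ∪ (ℝ × {-13/4, -3, -4/3, 4/5, 6⋅√11, 5⋅√7})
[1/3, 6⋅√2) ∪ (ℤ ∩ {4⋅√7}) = [1/3, 6⋅√2)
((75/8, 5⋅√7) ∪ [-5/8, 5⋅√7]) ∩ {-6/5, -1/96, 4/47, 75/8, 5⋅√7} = {-1/96, 4/47, 75/8, 5⋅√7}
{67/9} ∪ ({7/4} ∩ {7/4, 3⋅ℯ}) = {7/4, 67/9}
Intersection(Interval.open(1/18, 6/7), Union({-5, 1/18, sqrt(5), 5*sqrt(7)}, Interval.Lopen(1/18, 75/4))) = Interval.open(1/18, 6/7)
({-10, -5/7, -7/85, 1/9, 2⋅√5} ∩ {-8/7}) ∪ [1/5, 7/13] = [1/5, 7/13]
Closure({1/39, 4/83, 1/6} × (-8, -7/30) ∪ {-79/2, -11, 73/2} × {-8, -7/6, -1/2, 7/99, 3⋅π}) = ({1/39, 4/83, 1/6} × [-8, -7/30]) ∪ ({-79/2, -11, 73/2} × {-8, -7/6, -1/2, 7/99, 3⋅π})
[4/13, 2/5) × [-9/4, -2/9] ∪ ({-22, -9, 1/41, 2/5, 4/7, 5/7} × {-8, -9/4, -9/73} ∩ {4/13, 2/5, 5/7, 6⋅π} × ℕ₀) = [4/13, 2/5) × [-9/4, -2/9]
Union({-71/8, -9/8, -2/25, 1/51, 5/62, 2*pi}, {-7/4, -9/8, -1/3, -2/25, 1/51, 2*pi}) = {-71/8, -7/4, -9/8, -1/3, -2/25, 1/51, 5/62, 2*pi}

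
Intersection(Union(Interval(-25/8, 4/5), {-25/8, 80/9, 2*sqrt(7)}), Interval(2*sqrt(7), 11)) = {80/9, 2*sqrt(7)}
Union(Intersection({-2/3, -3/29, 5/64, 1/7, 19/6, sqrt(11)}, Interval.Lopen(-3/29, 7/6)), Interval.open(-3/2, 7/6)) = Interval.open(-3/2, 7/6)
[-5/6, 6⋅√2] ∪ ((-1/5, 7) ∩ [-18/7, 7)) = [-5/6, 6⋅√2]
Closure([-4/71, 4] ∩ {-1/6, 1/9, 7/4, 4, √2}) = {1/9, 7/4, 4, √2}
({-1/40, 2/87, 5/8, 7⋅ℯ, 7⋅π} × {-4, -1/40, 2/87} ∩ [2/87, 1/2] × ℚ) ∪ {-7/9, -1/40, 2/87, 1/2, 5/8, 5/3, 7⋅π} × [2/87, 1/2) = ({2/87} × {-4, -1/40, 2/87}) ∪ ({-7/9, -1/40, 2/87, 1/2, 5/8, 5/3, 7⋅π} × [2/87, 1/2))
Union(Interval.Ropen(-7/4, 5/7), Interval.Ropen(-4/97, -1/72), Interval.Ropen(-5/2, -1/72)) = Interval.Ropen(-5/2, 5/7)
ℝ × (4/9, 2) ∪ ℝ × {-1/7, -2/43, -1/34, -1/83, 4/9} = ℝ × ({-1/7, -2/43, -1/34, -1/83} ∪ [4/9, 2))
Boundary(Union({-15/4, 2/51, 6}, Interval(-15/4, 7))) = {-15/4, 7}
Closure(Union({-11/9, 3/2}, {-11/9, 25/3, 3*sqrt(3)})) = {-11/9, 3/2, 25/3, 3*sqrt(3)}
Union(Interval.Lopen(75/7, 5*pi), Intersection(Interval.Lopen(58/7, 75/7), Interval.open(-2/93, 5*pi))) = Interval.Lopen(58/7, 5*pi)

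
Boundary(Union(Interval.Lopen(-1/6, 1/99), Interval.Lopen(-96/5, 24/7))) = {-96/5, 24/7}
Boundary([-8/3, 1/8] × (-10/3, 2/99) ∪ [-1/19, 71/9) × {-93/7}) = ([-1/19, 71/9] × {-93/7}) ∪ ({-8/3, 1/8} × [-10/3, 2/99]) ∪ ([-8/3, 1/8] × {-10/3, 2/99})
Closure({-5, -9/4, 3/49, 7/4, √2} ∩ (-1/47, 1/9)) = {3/49}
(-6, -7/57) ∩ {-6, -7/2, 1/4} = {-7/2}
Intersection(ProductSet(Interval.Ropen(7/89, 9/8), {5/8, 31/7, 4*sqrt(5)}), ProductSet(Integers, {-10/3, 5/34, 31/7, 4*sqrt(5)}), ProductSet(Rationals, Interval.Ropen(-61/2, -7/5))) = EmptySet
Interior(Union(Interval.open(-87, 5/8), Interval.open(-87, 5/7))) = Interval.open(-87, 5/7)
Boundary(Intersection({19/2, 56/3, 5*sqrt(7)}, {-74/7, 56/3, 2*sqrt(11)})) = {56/3}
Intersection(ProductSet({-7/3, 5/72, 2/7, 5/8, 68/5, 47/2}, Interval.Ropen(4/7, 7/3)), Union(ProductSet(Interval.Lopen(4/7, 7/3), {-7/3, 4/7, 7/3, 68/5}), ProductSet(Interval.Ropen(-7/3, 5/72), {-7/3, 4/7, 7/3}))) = ProductSet({-7/3, 5/8}, {4/7})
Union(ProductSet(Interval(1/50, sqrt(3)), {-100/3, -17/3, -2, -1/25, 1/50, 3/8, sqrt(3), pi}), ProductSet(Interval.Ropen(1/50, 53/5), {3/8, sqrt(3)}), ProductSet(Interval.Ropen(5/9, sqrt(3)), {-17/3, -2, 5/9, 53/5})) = Union(ProductSet(Interval.Ropen(1/50, 53/5), {3/8, sqrt(3)}), ProductSet(Interval(1/50, sqrt(3)), {-100/3, -17/3, -2, -1/25, 1/50, 3/8, sqrt(3), pi}), ProductSet(Interval.Ropen(5/9, sqrt(3)), {-17/3, -2, 5/9, 53/5}))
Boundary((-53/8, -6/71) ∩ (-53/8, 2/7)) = {-53/8, -6/71}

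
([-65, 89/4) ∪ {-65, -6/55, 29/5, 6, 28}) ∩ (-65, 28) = (-65, 89/4)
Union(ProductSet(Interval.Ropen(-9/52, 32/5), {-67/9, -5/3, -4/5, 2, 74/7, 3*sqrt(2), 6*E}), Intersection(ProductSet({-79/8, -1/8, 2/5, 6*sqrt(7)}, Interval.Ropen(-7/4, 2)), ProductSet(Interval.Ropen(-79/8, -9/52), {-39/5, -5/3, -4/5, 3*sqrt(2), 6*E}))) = Union(ProductSet({-79/8}, {-5/3, -4/5}), ProductSet(Interval.Ropen(-9/52, 32/5), {-67/9, -5/3, -4/5, 2, 74/7, 3*sqrt(2), 6*E}))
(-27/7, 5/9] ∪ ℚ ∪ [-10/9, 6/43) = ℚ ∪ [-27/7, 5/9]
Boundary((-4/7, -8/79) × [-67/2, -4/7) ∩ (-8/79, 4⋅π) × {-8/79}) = ∅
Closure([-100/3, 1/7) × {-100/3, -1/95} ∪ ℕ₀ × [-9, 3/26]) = (ℕ₀ × [-9, 3/26]) ∪ ([-100/3, 1/7] × {-100/3, -1/95})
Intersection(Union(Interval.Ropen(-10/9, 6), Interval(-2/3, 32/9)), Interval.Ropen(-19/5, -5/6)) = Interval.Ropen(-10/9, -5/6)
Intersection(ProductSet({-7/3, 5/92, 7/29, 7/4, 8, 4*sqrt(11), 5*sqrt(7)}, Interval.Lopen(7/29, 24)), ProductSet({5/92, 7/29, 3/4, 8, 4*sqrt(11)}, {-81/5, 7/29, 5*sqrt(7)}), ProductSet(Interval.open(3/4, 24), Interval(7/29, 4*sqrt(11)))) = ProductSet({8, 4*sqrt(11)}, {5*sqrt(7)})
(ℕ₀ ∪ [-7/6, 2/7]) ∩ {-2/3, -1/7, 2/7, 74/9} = {-2/3, -1/7, 2/7}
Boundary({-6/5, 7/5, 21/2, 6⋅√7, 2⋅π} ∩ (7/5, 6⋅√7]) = {21/2, 6⋅√7, 2⋅π}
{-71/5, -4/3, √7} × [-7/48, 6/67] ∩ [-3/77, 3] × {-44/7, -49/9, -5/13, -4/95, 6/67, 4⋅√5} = {√7} × {-4/95, 6/67}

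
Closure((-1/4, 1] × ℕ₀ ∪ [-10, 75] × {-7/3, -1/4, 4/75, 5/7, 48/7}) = ([-1/4, 1] × ℕ₀) ∪ ([-10, 75] × {-7/3, -1/4, 4/75, 5/7, 48/7})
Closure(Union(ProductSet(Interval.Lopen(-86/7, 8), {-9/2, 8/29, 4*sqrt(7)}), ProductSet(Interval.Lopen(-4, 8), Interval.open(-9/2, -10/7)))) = Union(ProductSet({-4, 8}, Interval(-9/2, -10/7)), ProductSet(Interval(-86/7, 8), {-9/2, 8/29, 4*sqrt(7)}), ProductSet(Interval(-4, 8), {-9/2, -10/7}), ProductSet(Interval.Lopen(-4, 8), Interval.open(-9/2, -10/7)))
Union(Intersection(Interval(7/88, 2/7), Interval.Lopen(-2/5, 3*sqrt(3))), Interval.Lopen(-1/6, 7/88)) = Interval.Lopen(-1/6, 2/7)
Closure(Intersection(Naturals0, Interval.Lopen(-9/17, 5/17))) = Range(0, 1, 1)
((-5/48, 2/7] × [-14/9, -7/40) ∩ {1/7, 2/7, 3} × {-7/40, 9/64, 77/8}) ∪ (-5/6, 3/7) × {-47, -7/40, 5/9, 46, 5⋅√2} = (-5/6, 3/7) × {-47, -7/40, 5/9, 46, 5⋅√2}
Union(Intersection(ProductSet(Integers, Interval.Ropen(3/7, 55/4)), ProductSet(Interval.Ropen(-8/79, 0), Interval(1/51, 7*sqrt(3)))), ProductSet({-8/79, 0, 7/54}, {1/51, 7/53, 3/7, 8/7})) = ProductSet({-8/79, 0, 7/54}, {1/51, 7/53, 3/7, 8/7})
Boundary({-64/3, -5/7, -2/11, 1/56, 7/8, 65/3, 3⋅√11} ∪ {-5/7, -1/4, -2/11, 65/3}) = {-64/3, -5/7, -1/4, -2/11, 1/56, 7/8, 65/3, 3⋅√11}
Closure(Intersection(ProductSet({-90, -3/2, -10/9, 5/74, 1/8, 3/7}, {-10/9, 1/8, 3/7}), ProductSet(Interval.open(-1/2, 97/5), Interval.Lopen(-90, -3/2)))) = EmptySet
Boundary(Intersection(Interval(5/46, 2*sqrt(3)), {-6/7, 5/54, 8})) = EmptySet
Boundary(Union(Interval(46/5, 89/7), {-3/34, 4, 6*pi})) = {-3/34, 4, 46/5, 89/7, 6*pi}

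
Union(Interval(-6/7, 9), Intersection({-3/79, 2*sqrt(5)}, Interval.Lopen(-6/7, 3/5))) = Interval(-6/7, 9)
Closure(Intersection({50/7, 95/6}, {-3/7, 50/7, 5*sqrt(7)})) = {50/7}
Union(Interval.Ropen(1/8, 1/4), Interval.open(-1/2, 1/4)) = Interval.open(-1/2, 1/4)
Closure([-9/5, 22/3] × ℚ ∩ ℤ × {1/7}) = {-1, 0, …, 7} × {1/7}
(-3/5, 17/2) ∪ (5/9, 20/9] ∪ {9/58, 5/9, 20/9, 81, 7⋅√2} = (-3/5, 17/2) ∪ {81, 7⋅√2}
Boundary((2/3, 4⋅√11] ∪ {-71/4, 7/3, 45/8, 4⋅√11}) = {-71/4, 2/3, 4⋅√11}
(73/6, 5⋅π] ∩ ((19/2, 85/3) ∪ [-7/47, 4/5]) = (73/6, 5⋅π]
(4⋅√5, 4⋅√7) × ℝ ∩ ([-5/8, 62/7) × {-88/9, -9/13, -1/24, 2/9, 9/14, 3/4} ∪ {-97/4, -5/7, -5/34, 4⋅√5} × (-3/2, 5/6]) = ∅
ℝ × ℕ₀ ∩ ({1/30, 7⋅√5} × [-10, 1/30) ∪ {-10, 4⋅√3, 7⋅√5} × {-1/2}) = {1/30, 7⋅√5} × {0}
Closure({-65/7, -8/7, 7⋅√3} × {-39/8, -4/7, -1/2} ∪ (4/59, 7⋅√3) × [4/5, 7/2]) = ({-65/7, -8/7, 7⋅√3} × {-39/8, -4/7, -1/2}) ∪ ([4/59, 7⋅√3] × [4/5, 7/2])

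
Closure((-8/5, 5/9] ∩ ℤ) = {-1, 0}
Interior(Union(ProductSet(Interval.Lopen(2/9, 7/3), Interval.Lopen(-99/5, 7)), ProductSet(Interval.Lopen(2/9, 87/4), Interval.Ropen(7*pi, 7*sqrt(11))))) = Union(ProductSet(Interval.open(2/9, 7/3), Interval.open(-99/5, 7)), ProductSet(Interval.open(2/9, 87/4), Interval.open(7*pi, 7*sqrt(11))))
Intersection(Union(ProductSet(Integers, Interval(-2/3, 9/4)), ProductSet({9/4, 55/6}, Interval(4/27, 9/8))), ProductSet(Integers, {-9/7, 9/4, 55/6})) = ProductSet(Integers, {9/4})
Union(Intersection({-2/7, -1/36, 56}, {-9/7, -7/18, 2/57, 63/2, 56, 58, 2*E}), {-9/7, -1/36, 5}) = {-9/7, -1/36, 5, 56}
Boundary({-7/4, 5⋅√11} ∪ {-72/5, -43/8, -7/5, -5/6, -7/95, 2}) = {-72/5, -43/8, -7/4, -7/5, -5/6, -7/95, 2, 5⋅√11}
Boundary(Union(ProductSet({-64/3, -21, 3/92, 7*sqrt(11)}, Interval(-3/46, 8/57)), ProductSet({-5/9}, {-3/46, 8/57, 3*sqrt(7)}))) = Union(ProductSet({-5/9}, {-3/46, 8/57, 3*sqrt(7)}), ProductSet({-64/3, -21, 3/92, 7*sqrt(11)}, Interval(-3/46, 8/57)))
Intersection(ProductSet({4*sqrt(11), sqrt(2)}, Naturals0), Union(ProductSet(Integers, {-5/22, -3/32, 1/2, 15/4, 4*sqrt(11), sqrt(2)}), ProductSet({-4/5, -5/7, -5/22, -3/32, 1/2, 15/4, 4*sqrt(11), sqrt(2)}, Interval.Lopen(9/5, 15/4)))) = ProductSet({4*sqrt(11), sqrt(2)}, Range(2, 4, 1))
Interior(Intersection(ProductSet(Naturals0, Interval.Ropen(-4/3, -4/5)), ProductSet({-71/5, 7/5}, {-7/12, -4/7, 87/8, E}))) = EmptySet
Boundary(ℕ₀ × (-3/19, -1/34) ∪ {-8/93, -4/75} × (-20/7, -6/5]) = (ℕ₀ × [-3/19, -1/34]) ∪ ({-8/93, -4/75} × [-20/7, -6/5])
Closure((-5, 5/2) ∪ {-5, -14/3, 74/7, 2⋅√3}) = [-5, 5/2] ∪ {74/7, 2⋅√3}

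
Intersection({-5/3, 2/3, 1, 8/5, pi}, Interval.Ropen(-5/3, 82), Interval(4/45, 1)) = {2/3, 1}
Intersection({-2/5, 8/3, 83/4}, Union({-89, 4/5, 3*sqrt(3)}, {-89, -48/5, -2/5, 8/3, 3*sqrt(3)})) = {-2/5, 8/3}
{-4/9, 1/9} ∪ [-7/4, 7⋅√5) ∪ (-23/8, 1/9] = (-23/8, 7⋅√5)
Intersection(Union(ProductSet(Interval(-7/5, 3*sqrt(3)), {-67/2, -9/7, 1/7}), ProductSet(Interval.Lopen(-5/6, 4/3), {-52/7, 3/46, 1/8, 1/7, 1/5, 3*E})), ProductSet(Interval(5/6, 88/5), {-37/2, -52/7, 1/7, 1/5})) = Union(ProductSet(Interval(5/6, 4/3), {-52/7, 1/7, 1/5}), ProductSet(Interval(5/6, 3*sqrt(3)), {1/7}))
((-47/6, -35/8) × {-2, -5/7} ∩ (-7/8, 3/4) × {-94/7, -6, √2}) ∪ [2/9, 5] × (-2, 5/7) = [2/9, 5] × (-2, 5/7)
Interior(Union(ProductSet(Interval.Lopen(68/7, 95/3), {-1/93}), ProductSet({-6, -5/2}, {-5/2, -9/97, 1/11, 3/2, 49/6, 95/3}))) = EmptySet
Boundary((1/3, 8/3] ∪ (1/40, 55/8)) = {1/40, 55/8}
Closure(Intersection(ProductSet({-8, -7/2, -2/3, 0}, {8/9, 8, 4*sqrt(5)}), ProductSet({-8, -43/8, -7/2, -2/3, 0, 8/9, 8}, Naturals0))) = ProductSet({-8, -7/2, -2/3, 0}, {8})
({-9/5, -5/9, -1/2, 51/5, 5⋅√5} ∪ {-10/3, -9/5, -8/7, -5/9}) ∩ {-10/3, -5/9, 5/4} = {-10/3, -5/9}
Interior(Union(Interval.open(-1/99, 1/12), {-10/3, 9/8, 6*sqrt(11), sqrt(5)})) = Interval.open(-1/99, 1/12)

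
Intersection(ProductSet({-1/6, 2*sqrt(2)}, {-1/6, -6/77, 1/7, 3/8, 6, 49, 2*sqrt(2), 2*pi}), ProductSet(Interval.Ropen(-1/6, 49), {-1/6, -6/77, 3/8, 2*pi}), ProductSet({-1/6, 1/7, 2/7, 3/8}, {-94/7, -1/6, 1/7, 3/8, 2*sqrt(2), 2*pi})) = ProductSet({-1/6}, {-1/6, 3/8, 2*pi})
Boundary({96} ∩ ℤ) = {96}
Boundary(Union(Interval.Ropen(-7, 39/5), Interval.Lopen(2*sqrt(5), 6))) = {-7, 39/5}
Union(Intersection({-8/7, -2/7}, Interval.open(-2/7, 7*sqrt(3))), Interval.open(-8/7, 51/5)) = Interval.open(-8/7, 51/5)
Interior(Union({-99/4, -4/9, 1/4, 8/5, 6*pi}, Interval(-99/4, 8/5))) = Interval.open(-99/4, 8/5)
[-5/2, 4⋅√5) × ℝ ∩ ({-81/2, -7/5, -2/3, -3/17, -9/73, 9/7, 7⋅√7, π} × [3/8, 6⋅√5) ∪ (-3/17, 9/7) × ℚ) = ((-3/17, 9/7) × ℚ) ∪ ({-7/5, -2/3, -3/17, -9/73, 9/7, π} × [3/8, 6⋅√5))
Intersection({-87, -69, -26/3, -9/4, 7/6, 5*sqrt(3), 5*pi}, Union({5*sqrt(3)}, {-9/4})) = {-9/4, 5*sqrt(3)}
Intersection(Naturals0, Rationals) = Naturals0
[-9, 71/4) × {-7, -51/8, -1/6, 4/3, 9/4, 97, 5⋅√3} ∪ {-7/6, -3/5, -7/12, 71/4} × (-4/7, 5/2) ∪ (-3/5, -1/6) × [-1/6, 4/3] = ({-7/6, -3/5, -7/12, 71/4} × (-4/7, 5/2)) ∪ ((-3/5, -1/6) × [-1/6, 4/3]) ∪ ([-9, 71/4) × {-7, -51/8, -1/6, 4/3, 9/4, 97, 5⋅√3})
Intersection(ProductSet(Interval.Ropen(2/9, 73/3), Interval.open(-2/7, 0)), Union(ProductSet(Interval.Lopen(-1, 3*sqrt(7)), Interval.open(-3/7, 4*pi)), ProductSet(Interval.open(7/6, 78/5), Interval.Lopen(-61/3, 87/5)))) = ProductSet(Interval.Ropen(2/9, 78/5), Interval.open(-2/7, 0))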